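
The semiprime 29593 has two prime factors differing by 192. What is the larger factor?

Since p = q + 192, we have 29593 = q(q + 192), so q² + 192q − 29593 = 0.
Discriminant: 192² + 4·29593 = 36864 + 118372 = 155236; √155236 = 394.
q = (−192 + 394)/2 = 101, and p = q + 192 = 293.
Check: 101 · 293 = 29593.

293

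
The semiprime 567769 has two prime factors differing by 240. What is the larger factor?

Since p = q + 240, we have 567769 = q(q + 240), so q² + 240q − 567769 = 0.
Discriminant: 240² + 4·567769 = 57600 + 2271076 = 2328676; √2328676 = 1526.
q = (−240 + 1526)/2 = 643, and p = q + 240 = 883.
Check: 643 · 883 = 567769.

883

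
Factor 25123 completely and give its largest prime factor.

25123 = 7 · 3589
3589 = 37 · 97
97 is prime.
So 25123 = 7 · 37 · 97; the largest prime factor is 97.

97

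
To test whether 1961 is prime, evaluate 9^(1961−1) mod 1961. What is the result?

9^1 ≡ 9 (mod 1961)
9^2 ≡ 9^2 = 81 ≡ 81 (mod 1961)
9^4 ≡ 81^2 = 6561 ≡ 678 (mod 1961)
9^8 ≡ 678^2 = 459684 ≡ 810 (mod 1961)
9^16 ≡ 810^2 = 656100 ≡ 1126 (mod 1961)
9^32 ≡ 1126^2 = 1267876 ≡ 1070 (mod 1961)
9^64 ≡ 1070^2 = 1144900 ≡ 1637 (mod 1961)
9^128 ≡ 1637^2 = 2679769 ≡ 1043 (mod 1961)
9^256 ≡ 1043^2 = 1087849 ≡ 1455 (mod 1961)
9^512 ≡ 1455^2 = 2117025 ≡ 1106 (mod 1961)
9^1024 ≡ 1106^2 = 1223236 ≡ 1533 (mod 1961)
1960 = 1024 + 512 + 256 + 128 + 32 + 8 in binary powers of 2.
So 9^1960 ≡ 1533 · 1106 · 1455 · 1043 · 1070 · 810 ≡ 1533 (mod 1961).
Since 1533 ≠ 1, base 9 is a Fermat witness: 1961 is composite.

1533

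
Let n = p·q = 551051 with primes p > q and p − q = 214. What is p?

857

Since p = q + 214, we have 551051 = q(q + 214), so q² + 214q − 551051 = 0.
Discriminant: 214² + 4·551051 = 45796 + 2204204 = 2250000; √2250000 = 1500.
q = (−214 + 1500)/2 = 643, and p = q + 214 = 857.
Check: 643 · 857 = 551051.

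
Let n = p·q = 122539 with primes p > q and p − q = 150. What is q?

283

Since p = q + 150, we have 122539 = q(q + 150), so q² + 150q − 122539 = 0.
Discriminant: 150² + 4·122539 = 22500 + 490156 = 512656; √512656 = 716.
q = (−150 + 716)/2 = 283, and p = q + 150 = 433.
Check: 283 · 433 = 122539.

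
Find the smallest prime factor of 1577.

19

1577 is odd.
Digit sum 20, not divisible by 3.
Ends in 7: not divisible by 5.
7: 1577 = 7·225 + 2
11: 1577 = 11·143 + 4
13: 1577 = 13·121 + 4
17: 1577 = 17·92 + 13
19: 1577 = 19·83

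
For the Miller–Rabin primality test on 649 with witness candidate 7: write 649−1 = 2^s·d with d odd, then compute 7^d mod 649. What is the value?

315

649 − 1 = 648 = 2^3 · 81, so d = 81.
7^1 ≡ 7 (mod 649)
7^2 ≡ 7^2 = 49 ≡ 49 (mod 649)
7^4 ≡ 49^2 = 2401 ≡ 454 (mod 649)
7^8 ≡ 454^2 = 206116 ≡ 383 (mod 649)
7^16 ≡ 383^2 = 146689 ≡ 15 (mod 649)
7^32 ≡ 15^2 = 225 ≡ 225 (mod 649)
7^64 ≡ 225^2 = 50625 ≡ 3 (mod 649)
81 = 64 + 16 + 1 in binary powers of 2.
So 7^81 ≡ 3 · 15 · 7 ≡ 315 (mod 649).
Squaring chain: 315 → 577 → 641; never reaches −1, so base 7 is a Miller–Rabin witness that 649 is composite.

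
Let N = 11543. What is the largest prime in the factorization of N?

11543 = 7 · 1649
1649 = 17 · 97
97 is prime.
So 11543 = 7 · 17 · 97; the largest prime factor is 97.

97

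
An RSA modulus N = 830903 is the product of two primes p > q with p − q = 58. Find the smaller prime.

Since p = q + 58, we have 830903 = q(q + 58), so q² + 58q − 830903 = 0.
Discriminant: 58² + 4·830903 = 3364 + 3323612 = 3326976; √3326976 = 1824.
q = (−58 + 1824)/2 = 883, and p = q + 58 = 941.
Check: 883 · 941 = 830903.

883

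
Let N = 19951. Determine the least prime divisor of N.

71

19951 is odd.
Digit sum 25, not divisible by 3.
Ends in 1: not divisible by 5.
7: 19951 = 7·2850 + 1
11: 19951 = 11·1813 + 8
13: 19951 = 13·1534 + 9
17: 19951 = 17·1173 + 10
19: 19951 = 19·1050 + 1
23: 19951 = 23·867 + 10
29: 19951 = 29·687 + 28
31: 19951 = 31·643 + 18
37: 19951 = 37·539 + 8
41: 19951 = 41·486 + 25
43: 19951 = 43·463 + 42
47: 19951 = 47·424 + 23
53: 19951 = 53·376 + 23
59: 19951 = 59·338 + 9
61: 19951 = 61·327 + 4
67: 19951 = 67·297 + 52
71: 19951 = 71·281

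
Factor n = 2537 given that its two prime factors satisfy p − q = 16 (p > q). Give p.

59

Since p = q + 16, we have 2537 = q(q + 16), so q² + 16q − 2537 = 0.
Discriminant: 16² + 4·2537 = 256 + 10148 = 10404; √10404 = 102.
q = (−16 + 102)/2 = 43, and p = q + 16 = 59.
Check: 43 · 59 = 2537.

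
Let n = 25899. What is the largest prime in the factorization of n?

97

25899 = 3 · 8633
8633 = 89 · 97
97 is prime.
So 25899 = 3 · 89 · 97; the largest prime factor is 97.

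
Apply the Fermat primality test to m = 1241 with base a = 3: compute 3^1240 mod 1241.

373

3^1 ≡ 3 (mod 1241)
3^2 ≡ 3^2 = 9 ≡ 9 (mod 1241)
3^4 ≡ 9^2 = 81 ≡ 81 (mod 1241)
3^8 ≡ 81^2 = 6561 ≡ 356 (mod 1241)
3^16 ≡ 356^2 = 126736 ≡ 154 (mod 1241)
3^32 ≡ 154^2 = 23716 ≡ 137 (mod 1241)
3^64 ≡ 137^2 = 18769 ≡ 154 (mod 1241)
3^128 ≡ 154^2 = 23716 ≡ 137 (mod 1241)
3^256 ≡ 137^2 = 18769 ≡ 154 (mod 1241)
3^512 ≡ 154^2 = 23716 ≡ 137 (mod 1241)
3^1024 ≡ 137^2 = 18769 ≡ 154 (mod 1241)
1240 = 1024 + 128 + 64 + 16 + 8 in binary powers of 2.
So 3^1240 ≡ 154 · 137 · 154 · 154 · 356 ≡ 373 (mod 1241).
Since 373 ≠ 1, base 3 is a Fermat witness: 1241 is composite.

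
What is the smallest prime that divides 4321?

29

4321 is odd.
Digit sum 10, not divisible by 3.
Ends in 1: not divisible by 5.
7: 4321 = 7·617 + 2
11: 4321 = 11·392 + 9
13: 4321 = 13·332 + 5
17: 4321 = 17·254 + 3
19: 4321 = 19·227 + 8
23: 4321 = 23·187 + 20
29: 4321 = 29·149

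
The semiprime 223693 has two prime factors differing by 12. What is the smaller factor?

467

Since p = q + 12, we have 223693 = q(q + 12), so q² + 12q − 223693 = 0.
Discriminant: 12² + 4·223693 = 144 + 894772 = 894916; √894916 = 946.
q = (−12 + 946)/2 = 467, and p = q + 12 = 479.
Check: 467 · 479 = 223693.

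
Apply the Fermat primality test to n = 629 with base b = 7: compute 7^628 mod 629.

293

7^1 ≡ 7 (mod 629)
7^2 ≡ 7^2 = 49 ≡ 49 (mod 629)
7^4 ≡ 49^2 = 2401 ≡ 514 (mod 629)
7^8 ≡ 514^2 = 264196 ≡ 16 (mod 629)
7^16 ≡ 16^2 = 256 ≡ 256 (mod 629)
7^32 ≡ 256^2 = 65536 ≡ 120 (mod 629)
7^64 ≡ 120^2 = 14400 ≡ 562 (mod 629)
7^128 ≡ 562^2 = 315844 ≡ 86 (mod 629)
7^256 ≡ 86^2 = 7396 ≡ 477 (mod 629)
7^512 ≡ 477^2 = 227529 ≡ 460 (mod 629)
628 = 512 + 64 + 32 + 16 + 4 in binary powers of 2.
So 7^628 ≡ 460 · 562 · 120 · 256 · 514 ≡ 293 (mod 629).
Since 293 ≠ 1, base 7 is a Fermat witness: 629 is composite.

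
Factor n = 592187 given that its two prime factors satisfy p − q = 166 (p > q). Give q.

Since p = q + 166, we have 592187 = q(q + 166), so q² + 166q − 592187 = 0.
Discriminant: 166² + 4·592187 = 27556 + 2368748 = 2396304; √2396304 = 1548.
q = (−166 + 1548)/2 = 691, and p = q + 166 = 857.
Check: 691 · 857 = 592187.

691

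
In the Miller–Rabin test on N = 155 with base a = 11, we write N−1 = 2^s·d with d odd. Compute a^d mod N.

96

155 − 1 = 154 = 2^1 · 77, so d = 77.
11^1 ≡ 11 (mod 155)
11^2 ≡ 11^2 = 121 ≡ 121 (mod 155)
11^4 ≡ 121^2 = 14641 ≡ 71 (mod 155)
11^8 ≡ 71^2 = 5041 ≡ 81 (mod 155)
11^16 ≡ 81^2 = 6561 ≡ 51 (mod 155)
11^32 ≡ 51^2 = 2601 ≡ 121 (mod 155)
11^64 ≡ 121^2 = 14641 ≡ 71 (mod 155)
77 = 64 + 8 + 4 + 1 in binary powers of 2.
So 11^77 ≡ 71 · 81 · 71 · 11 ≡ 96 (mod 155).
Squaring chain: 96; never reaches −1, so base 11 is a Miller–Rabin witness that 155 is composite.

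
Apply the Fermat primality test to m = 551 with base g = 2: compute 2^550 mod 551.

2^1 ≡ 2 (mod 551)
2^2 ≡ 2^2 = 4 ≡ 4 (mod 551)
2^4 ≡ 4^2 = 16 ≡ 16 (mod 551)
2^8 ≡ 16^2 = 256 ≡ 256 (mod 551)
2^16 ≡ 256^2 = 65536 ≡ 518 (mod 551)
2^32 ≡ 518^2 = 268324 ≡ 538 (mod 551)
2^64 ≡ 538^2 = 289444 ≡ 169 (mod 551)
2^128 ≡ 169^2 = 28561 ≡ 460 (mod 551)
2^256 ≡ 460^2 = 211600 ≡ 16 (mod 551)
2^512 ≡ 16^2 = 256 ≡ 256 (mod 551)
550 = 512 + 32 + 4 + 2 in binary powers of 2.
So 2^550 ≡ 256 · 538 · 16 · 4 ≡ 245 (mod 551).
Since 245 ≠ 1, base 2 is a Fermat witness: 551 is composite.

245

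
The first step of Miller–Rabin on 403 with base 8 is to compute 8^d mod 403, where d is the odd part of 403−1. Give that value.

403 − 1 = 402 = 2^1 · 201, so d = 201.
8^1 ≡ 8 (mod 403)
8^2 ≡ 8^2 = 64 ≡ 64 (mod 403)
8^4 ≡ 64^2 = 4096 ≡ 66 (mod 403)
8^8 ≡ 66^2 = 4356 ≡ 326 (mod 403)
8^16 ≡ 326^2 = 106276 ≡ 287 (mod 403)
8^32 ≡ 287^2 = 82369 ≡ 157 (mod 403)
8^64 ≡ 157^2 = 24649 ≡ 66 (mod 403)
8^128 ≡ 66^2 = 4356 ≡ 326 (mod 403)
201 = 128 + 64 + 8 + 1 in binary powers of 2.
So 8^201 ≡ 326 · 66 · 326 · 8 ≡ 8 (mod 403).
Squaring chain: 8; never reaches −1, so base 8 is a Miller–Rabin witness that 403 is composite.

8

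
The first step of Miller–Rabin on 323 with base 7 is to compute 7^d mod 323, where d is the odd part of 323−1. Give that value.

296

323 − 1 = 322 = 2^1 · 161, so d = 161.
7^1 ≡ 7 (mod 323)
7^2 ≡ 7^2 = 49 ≡ 49 (mod 323)
7^4 ≡ 49^2 = 2401 ≡ 140 (mod 323)
7^8 ≡ 140^2 = 19600 ≡ 220 (mod 323)
7^16 ≡ 220^2 = 48400 ≡ 273 (mod 323)
7^32 ≡ 273^2 = 74529 ≡ 239 (mod 323)
7^64 ≡ 239^2 = 57121 ≡ 273 (mod 323)
7^128 ≡ 273^2 = 74529 ≡ 239 (mod 323)
161 = 128 + 32 + 1 in binary powers of 2.
So 7^161 ≡ 239 · 239 · 7 ≡ 296 (mod 323).
Squaring chain: 296; never reaches −1, so base 7 is a Miller–Rabin witness that 323 is composite.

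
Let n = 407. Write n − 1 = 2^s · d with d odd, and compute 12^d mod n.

407 − 1 = 406 = 2^1 · 203, so d = 203.
12^1 ≡ 12 (mod 407)
12^2 ≡ 12^2 = 144 ≡ 144 (mod 407)
12^4 ≡ 144^2 = 20736 ≡ 386 (mod 407)
12^8 ≡ 386^2 = 148996 ≡ 34 (mod 407)
12^16 ≡ 34^2 = 1156 ≡ 342 (mod 407)
12^32 ≡ 342^2 = 116964 ≡ 155 (mod 407)
12^64 ≡ 155^2 = 24025 ≡ 12 (mod 407)
12^128 ≡ 12^2 = 144 ≡ 144 (mod 407)
203 = 128 + 64 + 8 + 2 + 1 in binary powers of 2.
So 12^203 ≡ 144 · 12 · 34 · 144 · 12 ≡ 155 (mod 407).
Squaring chain: 155; never reaches −1, so base 12 is a Miller–Rabin witness that 407 is composite.

155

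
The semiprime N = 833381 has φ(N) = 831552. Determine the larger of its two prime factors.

977

φ(n) = (p−1)(q−1) = n − (p+q) + 1, so p + q = 833381 − 831552 + 1 = 1830.
p and q are the roots of t² − 1830t + 833381 = 0.
Discriminant: 1830² − 4·833381 = 3348900 − 3333524 = 15376; √15376 = 124.
q = (1830 − 124)/2 = 853, p = (1830 + 124)/2 = 977.
Check: 853 · 977 = 833381.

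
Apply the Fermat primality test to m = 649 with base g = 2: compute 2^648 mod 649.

80

2^1 ≡ 2 (mod 649)
2^2 ≡ 2^2 = 4 ≡ 4 (mod 649)
2^4 ≡ 4^2 = 16 ≡ 16 (mod 649)
2^8 ≡ 16^2 = 256 ≡ 256 (mod 649)
2^16 ≡ 256^2 = 65536 ≡ 636 (mod 649)
2^32 ≡ 636^2 = 404496 ≡ 169 (mod 649)
2^64 ≡ 169^2 = 28561 ≡ 5 (mod 649)
2^128 ≡ 5^2 = 25 ≡ 25 (mod 649)
2^256 ≡ 25^2 = 625 ≡ 625 (mod 649)
2^512 ≡ 625^2 = 390625 ≡ 576 (mod 649)
648 = 512 + 128 + 8 in binary powers of 2.
So 2^648 ≡ 576 · 25 · 256 ≡ 80 (mod 649).
Since 80 ≠ 1, base 2 is a Fermat witness: 649 is composite.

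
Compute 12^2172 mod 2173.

12^1 ≡ 12 (mod 2173)
12^2 ≡ 12^2 = 144 ≡ 144 (mod 2173)
12^4 ≡ 144^2 = 20736 ≡ 1179 (mod 2173)
12^8 ≡ 1179^2 = 1390041 ≡ 1494 (mod 2173)
12^16 ≡ 1494^2 = 2232036 ≡ 365 (mod 2173)
12^32 ≡ 365^2 = 133225 ≡ 672 (mod 2173)
12^64 ≡ 672^2 = 451584 ≡ 1773 (mod 2173)
12^128 ≡ 1773^2 = 3143529 ≡ 1371 (mod 2173)
12^256 ≡ 1371^2 = 1879641 ≡ 2169 (mod 2173)
12^512 ≡ 2169^2 = 4704561 ≡ 16 (mod 2173)
12^1024 ≡ 16^2 = 256 ≡ 256 (mod 2173)
12^2048 ≡ 256^2 = 65536 ≡ 346 (mod 2173)
2172 = 2048 + 64 + 32 + 16 + 8 + 4 in binary powers of 2.
So 12^2172 ≡ 346 · 1773 · 672 · 365 · 1494 · 1179 ≡ 148 (mod 2173).
Since 148 ≠ 1, base 12 is a Fermat witness: 2173 is composite.

148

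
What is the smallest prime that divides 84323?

84323 is odd.
Digit sum 20, not divisible by 3.
Ends in 3: not divisible by 5.
7: 84323 = 7·12046 + 1
11: 84323 = 11·7665 + 8
13: 84323 = 13·6486 + 5
17: 84323 = 17·4960 + 3
19: 84323 = 19·4438 + 1
23: 84323 = 23·3666 + 5
29: 84323 = 29·2907 + 20
31: 84323 = 31·2720 + 3
37: 84323 = 37·2279

37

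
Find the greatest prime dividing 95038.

95038 = 2 · 47519
47519 = 19 · 2501
2501 = 41 · 61
61 is prime.
So 95038 = 2 · 19 · 41 · 61; the largest prime factor is 61.

61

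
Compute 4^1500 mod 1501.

1037

4^1 ≡ 4 (mod 1501)
4^2 ≡ 4^2 = 16 ≡ 16 (mod 1501)
4^4 ≡ 16^2 = 256 ≡ 256 (mod 1501)
4^8 ≡ 256^2 = 65536 ≡ 993 (mod 1501)
4^16 ≡ 993^2 = 986049 ≡ 1393 (mod 1501)
4^32 ≡ 1393^2 = 1940449 ≡ 1157 (mod 1501)
4^64 ≡ 1157^2 = 1338649 ≡ 1258 (mod 1501)
4^128 ≡ 1258^2 = 1582564 ≡ 510 (mod 1501)
4^256 ≡ 510^2 = 260100 ≡ 427 (mod 1501)
4^512 ≡ 427^2 = 182329 ≡ 708 (mod 1501)
4^1024 ≡ 708^2 = 501264 ≡ 1431 (mod 1501)
1500 = 1024 + 256 + 128 + 64 + 16 + 8 + 4 in binary powers of 2.
So 4^1500 ≡ 1431 · 427 · 510 · 1258 · 1393 · 993 · 256 ≡ 1037 (mod 1501).
Since 1037 ≠ 1, base 4 is a Fermat witness: 1501 is composite.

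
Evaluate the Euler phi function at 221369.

Factor: 221369 = 19 · 61 · 191.
φ(221369) = (19−1) · (61−1) · (191−1) = 18 · 60 · 190 = 205200.

205200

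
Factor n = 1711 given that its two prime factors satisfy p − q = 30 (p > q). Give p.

59

Since p = q + 30, we have 1711 = q(q + 30), so q² + 30q − 1711 = 0.
Discriminant: 30² + 4·1711 = 900 + 6844 = 7744; √7744 = 88.
q = (−30 + 88)/2 = 29, and p = q + 30 = 59.
Check: 29 · 59 = 1711.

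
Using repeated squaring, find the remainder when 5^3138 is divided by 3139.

5^1 ≡ 5 (mod 3139)
5^2 ≡ 5^2 = 25 ≡ 25 (mod 3139)
5^4 ≡ 25^2 = 625 ≡ 625 (mod 3139)
5^8 ≡ 625^2 = 390625 ≡ 1389 (mod 3139)
5^16 ≡ 1389^2 = 1929321 ≡ 1975 (mod 3139)
5^32 ≡ 1975^2 = 3900625 ≡ 1987 (mod 3139)
5^64 ≡ 1987^2 = 3948169 ≡ 2446 (mod 3139)
5^128 ≡ 2446^2 = 5982916 ≡ 3121 (mod 3139)
5^256 ≡ 3121^2 = 9740641 ≡ 324 (mod 3139)
5^512 ≡ 324^2 = 104976 ≡ 1389 (mod 3139)
5^1024 ≡ 1389^2 = 1929321 ≡ 1975 (mod 3139)
5^2048 ≡ 1975^2 = 3900625 ≡ 1987 (mod 3139)
3138 = 2048 + 1024 + 64 + 2 in binary powers of 2.
So 5^3138 ≡ 1987 · 1975 · 2446 · 25 ≡ 1311 (mod 3139).
Since 1311 ≠ 1, base 5 is a Fermat witness: 3139 is composite.

1311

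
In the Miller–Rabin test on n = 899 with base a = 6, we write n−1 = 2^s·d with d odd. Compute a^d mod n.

899 − 1 = 898 = 2^1 · 449, so d = 449.
6^1 ≡ 6 (mod 899)
6^2 ≡ 6^2 = 36 ≡ 36 (mod 899)
6^4 ≡ 36^2 = 1296 ≡ 397 (mod 899)
6^8 ≡ 397^2 = 157609 ≡ 284 (mod 899)
6^16 ≡ 284^2 = 80656 ≡ 645 (mod 899)
6^32 ≡ 645^2 = 416025 ≡ 687 (mod 899)
6^64 ≡ 687^2 = 471969 ≡ 893 (mod 899)
6^128 ≡ 893^2 = 797449 ≡ 36 (mod 899)
6^256 ≡ 36^2 = 1296 ≡ 397 (mod 899)
449 = 256 + 128 + 64 + 1 in binary powers of 2.
So 6^449 ≡ 397 · 36 · 893 · 6 ≡ 615 (mod 899).
Squaring chain: 615; never reaches −1, so base 6 is a Miller–Rabin witness that 899 is composite.

615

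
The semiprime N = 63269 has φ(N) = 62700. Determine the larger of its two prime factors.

419

φ(n) = (p−1)(q−1) = n − (p+q) + 1, so p + q = 63269 − 62700 + 1 = 570.
p and q are the roots of t² − 570t + 63269 = 0.
Discriminant: 570² − 4·63269 = 324900 − 253076 = 71824; √71824 = 268.
q = (570 − 268)/2 = 151, p = (570 + 268)/2 = 419.
Check: 151 · 419 = 63269.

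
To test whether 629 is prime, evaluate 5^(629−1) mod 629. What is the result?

5^1 ≡ 5 (mod 629)
5^2 ≡ 5^2 = 25 ≡ 25 (mod 629)
5^4 ≡ 25^2 = 625 ≡ 625 (mod 629)
5^8 ≡ 625^2 = 390625 ≡ 16 (mod 629)
5^16 ≡ 16^2 = 256 ≡ 256 (mod 629)
5^32 ≡ 256^2 = 65536 ≡ 120 (mod 629)
5^64 ≡ 120^2 = 14400 ≡ 562 (mod 629)
5^128 ≡ 562^2 = 315844 ≡ 86 (mod 629)
5^256 ≡ 86^2 = 7396 ≡ 477 (mod 629)
5^512 ≡ 477^2 = 227529 ≡ 460 (mod 629)
628 = 512 + 64 + 32 + 16 + 4 in binary powers of 2.
So 5^628 ≡ 460 · 562 · 120 · 256 · 625 ≡ 404 (mod 629).
Since 404 ≠ 1, base 5 is a Fermat witness: 629 is composite.

404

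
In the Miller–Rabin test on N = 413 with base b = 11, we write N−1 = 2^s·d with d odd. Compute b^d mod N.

165

413 − 1 = 412 = 2^2 · 103, so d = 103.
11^1 ≡ 11 (mod 413)
11^2 ≡ 11^2 = 121 ≡ 121 (mod 413)
11^4 ≡ 121^2 = 14641 ≡ 186 (mod 413)
11^8 ≡ 186^2 = 34596 ≡ 317 (mod 413)
11^16 ≡ 317^2 = 100489 ≡ 130 (mod 413)
11^32 ≡ 130^2 = 16900 ≡ 380 (mod 413)
11^64 ≡ 380^2 = 144400 ≡ 263 (mod 413)
103 = 64 + 32 + 4 + 2 + 1 in binary powers of 2.
So 11^103 ≡ 263 · 380 · 186 · 121 · 11 ≡ 165 (mod 413).
Squaring chain: 165 → 380; never reaches −1, so base 11 is a Miller–Rabin witness that 413 is composite.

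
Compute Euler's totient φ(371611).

Factor: 371611 = 23 · 107 · 151.
φ(371611) = (23−1) · (107−1) · (151−1) = 22 · 106 · 150 = 349800.

349800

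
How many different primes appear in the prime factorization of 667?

667 = 23 · 29
667 = 23 · 29, which has 2 distinct prime factors.

2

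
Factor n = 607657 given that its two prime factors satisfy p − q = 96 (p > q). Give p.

829

Since p = q + 96, we have 607657 = q(q + 96), so q² + 96q − 607657 = 0.
Discriminant: 96² + 4·607657 = 9216 + 2430628 = 2439844; √2439844 = 1562.
q = (−96 + 1562)/2 = 733, and p = q + 96 = 829.
Check: 733 · 829 = 607657.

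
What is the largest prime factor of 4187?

79

4187 = 53 · 79
79 is prime.
So 4187 = 53 · 79; the largest prime factor is 79.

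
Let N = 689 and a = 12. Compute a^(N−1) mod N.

183

12^1 ≡ 12 (mod 689)
12^2 ≡ 12^2 = 144 ≡ 144 (mod 689)
12^4 ≡ 144^2 = 20736 ≡ 66 (mod 689)
12^8 ≡ 66^2 = 4356 ≡ 222 (mod 689)
12^16 ≡ 222^2 = 49284 ≡ 365 (mod 689)
12^32 ≡ 365^2 = 133225 ≡ 248 (mod 689)
12^64 ≡ 248^2 = 61504 ≡ 183 (mod 689)
12^128 ≡ 183^2 = 33489 ≡ 417 (mod 689)
12^256 ≡ 417^2 = 173889 ≡ 261 (mod 689)
12^512 ≡ 261^2 = 68121 ≡ 599 (mod 689)
688 = 512 + 128 + 32 + 16 in binary powers of 2.
So 12^688 ≡ 599 · 417 · 248 · 365 ≡ 183 (mod 689).
Since 183 ≠ 1, base 12 is a Fermat witness: 689 is composite.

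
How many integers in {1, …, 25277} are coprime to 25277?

Factor: 25277 = 7 · 23 · 157.
φ(25277) = (7−1) · (23−1) · (157−1) = 6 · 22 · 156 = 20592.

20592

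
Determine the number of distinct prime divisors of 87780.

87780 = 2^2 · 21945
21945 = 3 · 7315
7315 = 5 · 1463
1463 = 7 · 209
209 = 11 · 19
87780 = 2^2 · 3 · 5 · 7 · 11 · 19, which has 6 distinct prime factors.

6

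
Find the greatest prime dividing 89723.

89723 = 23 · 3901
3901 = 47 · 83
83 is prime.
So 89723 = 23 · 47 · 83; the largest prime factor is 83.

83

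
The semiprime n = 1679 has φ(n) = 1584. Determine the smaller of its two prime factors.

23

φ(n) = (p−1)(q−1) = n − (p+q) + 1, so p + q = 1679 − 1584 + 1 = 96.
p and q are the roots of t² − 96t + 1679 = 0.
Discriminant: 96² − 4·1679 = 9216 − 6716 = 2500; √2500 = 50.
q = (96 − 50)/2 = 23, p = (96 + 50)/2 = 73.
Check: 23 · 73 = 1679.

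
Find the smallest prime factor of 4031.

29

4031 is odd.
Digit sum 8, not divisible by 3.
Ends in 1: not divisible by 5.
7: 4031 = 7·575 + 6
11: 4031 = 11·366 + 5
13: 4031 = 13·310 + 1
17: 4031 = 17·237 + 2
19: 4031 = 19·212 + 3
23: 4031 = 23·175 + 6
29: 4031 = 29·139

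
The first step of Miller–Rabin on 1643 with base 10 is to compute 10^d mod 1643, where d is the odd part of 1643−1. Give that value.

577

1643 − 1 = 1642 = 2^1 · 821, so d = 821.
10^1 ≡ 10 (mod 1643)
10^2 ≡ 10^2 = 100 ≡ 100 (mod 1643)
10^4 ≡ 100^2 = 10000 ≡ 142 (mod 1643)
10^8 ≡ 142^2 = 20164 ≡ 448 (mod 1643)
10^16 ≡ 448^2 = 200704 ≡ 258 (mod 1643)
10^32 ≡ 258^2 = 66564 ≡ 844 (mod 1643)
10^64 ≡ 844^2 = 712336 ≡ 917 (mod 1643)
10^128 ≡ 917^2 = 840889 ≡ 1316 (mod 1643)
10^256 ≡ 1316^2 = 1731856 ≡ 134 (mod 1643)
10^512 ≡ 134^2 = 17956 ≡ 1526 (mod 1643)
821 = 512 + 256 + 32 + 16 + 4 + 1 in binary powers of 2.
So 10^821 ≡ 1526 · 134 · 844 · 258 · 142 · 10 ≡ 577 (mod 1643).
Squaring chain: 577; never reaches −1, so base 10 is a Miller–Rabin witness that 1643 is composite.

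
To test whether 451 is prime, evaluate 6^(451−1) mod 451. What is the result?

155

6^1 ≡ 6 (mod 451)
6^2 ≡ 6^2 = 36 ≡ 36 (mod 451)
6^4 ≡ 36^2 = 1296 ≡ 394 (mod 451)
6^8 ≡ 394^2 = 155236 ≡ 92 (mod 451)
6^16 ≡ 92^2 = 8464 ≡ 346 (mod 451)
6^32 ≡ 346^2 = 119716 ≡ 201 (mod 451)
6^64 ≡ 201^2 = 40401 ≡ 262 (mod 451)
6^128 ≡ 262^2 = 68644 ≡ 92 (mod 451)
6^256 ≡ 92^2 = 8464 ≡ 346 (mod 451)
450 = 256 + 128 + 64 + 2 in binary powers of 2.
So 6^450 ≡ 346 · 92 · 262 · 36 ≡ 155 (mod 451).
Since 155 ≠ 1, base 6 is a Fermat witness: 451 is composite.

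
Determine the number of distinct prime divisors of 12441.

12441 = 3 · 4147
4147 = 11 · 377
377 = 13 · 29
12441 = 3 · 11 · 13 · 29, which has 4 distinct prime factors.

4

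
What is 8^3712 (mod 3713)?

8^1 ≡ 8 (mod 3713)
8^2 ≡ 8^2 = 64 ≡ 64 (mod 3713)
8^4 ≡ 64^2 = 4096 ≡ 383 (mod 3713)
8^8 ≡ 383^2 = 146689 ≡ 1882 (mod 3713)
8^16 ≡ 1882^2 = 3541924 ≡ 3435 (mod 3713)
8^32 ≡ 3435^2 = 11799225 ≡ 3024 (mod 3713)
8^64 ≡ 3024^2 = 9144576 ≡ 3170 (mod 3713)
8^128 ≡ 3170^2 = 10048900 ≡ 1522 (mod 3713)
8^256 ≡ 1522^2 = 2316484 ≡ 3285 (mod 3713)
8^512 ≡ 3285^2 = 10791225 ≡ 1247 (mod 3713)
8^1024 ≡ 1247^2 = 1555009 ≡ 2975 (mod 3713)
8^2048 ≡ 2975^2 = 8850625 ≡ 2546 (mod 3713)
3712 = 2048 + 1024 + 512 + 128 in binary powers of 2.
So 8^3712 ≡ 2546 · 2975 · 1247 · 1522 ≡ 3494 (mod 3713).
Since 3494 ≠ 1, base 8 is a Fermat witness: 3713 is composite.

3494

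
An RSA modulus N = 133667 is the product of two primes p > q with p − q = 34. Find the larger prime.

Since p = q + 34, we have 133667 = q(q + 34), so q² + 34q − 133667 = 0.
Discriminant: 34² + 4·133667 = 1156 + 534668 = 535824; √535824 = 732.
q = (−34 + 732)/2 = 349, and p = q + 34 = 383.
Check: 349 · 383 = 133667.

383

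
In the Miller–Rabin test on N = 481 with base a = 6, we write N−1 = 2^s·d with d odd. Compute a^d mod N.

216

481 − 1 = 480 = 2^5 · 15, so d = 15.
6^1 ≡ 6 (mod 481)
6^2 ≡ 6^2 = 36 ≡ 36 (mod 481)
6^4 ≡ 36^2 = 1296 ≡ 334 (mod 481)
6^8 ≡ 334^2 = 111556 ≡ 445 (mod 481)
15 = 8 + 4 + 2 + 1 in binary powers of 2.
So 6^15 ≡ 445 · 334 · 36 · 6 ≡ 216 (mod 481).
Squaring chain: 216 → 480 → 1 → 1 → 1; reaches −1, so base 6 does not prove 481 composite.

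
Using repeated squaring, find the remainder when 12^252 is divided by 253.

232

12^1 ≡ 12 (mod 253)
12^2 ≡ 12^2 = 144 ≡ 144 (mod 253)
12^4 ≡ 144^2 = 20736 ≡ 243 (mod 253)
12^8 ≡ 243^2 = 59049 ≡ 100 (mod 253)
12^16 ≡ 100^2 = 10000 ≡ 133 (mod 253)
12^32 ≡ 133^2 = 17689 ≡ 232 (mod 253)
12^64 ≡ 232^2 = 53824 ≡ 188 (mod 253)
12^128 ≡ 188^2 = 35344 ≡ 177 (mod 253)
252 = 128 + 64 + 32 + 16 + 8 + 4 in binary powers of 2.
So 12^252 ≡ 177 · 188 · 232 · 133 · 100 · 243 ≡ 232 (mod 253).
Since 232 ≠ 1, base 12 is a Fermat witness: 253 is composite.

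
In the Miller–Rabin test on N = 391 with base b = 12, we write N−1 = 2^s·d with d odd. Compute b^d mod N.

391 − 1 = 390 = 2^1 · 195, so d = 195.
12^1 ≡ 12 (mod 391)
12^2 ≡ 12^2 = 144 ≡ 144 (mod 391)
12^4 ≡ 144^2 = 20736 ≡ 13 (mod 391)
12^8 ≡ 13^2 = 169 ≡ 169 (mod 391)
12^16 ≡ 169^2 = 28561 ≡ 18 (mod 391)
12^32 ≡ 18^2 = 324 ≡ 324 (mod 391)
12^64 ≡ 324^2 = 104976 ≡ 188 (mod 391)
12^128 ≡ 188^2 = 35344 ≡ 154 (mod 391)
195 = 128 + 64 + 2 + 1 in binary powers of 2.
So 12^195 ≡ 154 · 188 · 144 · 12 ≡ 215 (mod 391).
Squaring chain: 215; never reaches −1, so base 12 is a Miller–Rabin witness that 391 is composite.

215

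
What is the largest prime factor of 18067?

89

18067 = 7 · 2581
2581 = 29 · 89
89 is prime.
So 18067 = 7 · 29 · 89; the largest prime factor is 89.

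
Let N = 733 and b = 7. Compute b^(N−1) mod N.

1

7^1 ≡ 7 (mod 733)
7^2 ≡ 7^2 = 49 ≡ 49 (mod 733)
7^4 ≡ 49^2 = 2401 ≡ 202 (mod 733)
7^8 ≡ 202^2 = 40804 ≡ 489 (mod 733)
7^16 ≡ 489^2 = 239121 ≡ 163 (mod 733)
7^32 ≡ 163^2 = 26569 ≡ 181 (mod 733)
7^64 ≡ 181^2 = 32761 ≡ 509 (mod 733)
7^128 ≡ 509^2 = 259081 ≡ 332 (mod 733)
7^256 ≡ 332^2 = 110224 ≡ 274 (mod 733)
7^512 ≡ 274^2 = 75076 ≡ 310 (mod 733)
732 = 512 + 128 + 64 + 16 + 8 + 4 in binary powers of 2.
So 7^732 ≡ 310 · 332 · 509 · 163 · 489 · 202 ≡ 1 (mod 733).
Since the result is 1, base 7 gives no evidence that 733 is composite.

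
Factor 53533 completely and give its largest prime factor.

67

53533 = 17 · 3149
3149 = 47 · 67
67 is prime.
So 53533 = 17 · 47 · 67; the largest prime factor is 67.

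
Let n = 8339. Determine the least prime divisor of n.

31

8339 is odd.
Digit sum 23, not divisible by 3.
Ends in 9: not divisible by 5.
7: 8339 = 7·1191 + 2
11: 8339 = 11·758 + 1
13: 8339 = 13·641 + 6
17: 8339 = 17·490 + 9
19: 8339 = 19·438 + 17
23: 8339 = 23·362 + 13
29: 8339 = 29·287 + 16
31: 8339 = 31·269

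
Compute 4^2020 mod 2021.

4^1 ≡ 4 (mod 2021)
4^2 ≡ 4^2 = 16 ≡ 16 (mod 2021)
4^4 ≡ 16^2 = 256 ≡ 256 (mod 2021)
4^8 ≡ 256^2 = 65536 ≡ 864 (mod 2021)
4^16 ≡ 864^2 = 746496 ≡ 747 (mod 2021)
4^32 ≡ 747^2 = 558009 ≡ 213 (mod 2021)
4^64 ≡ 213^2 = 45369 ≡ 907 (mod 2021)
4^128 ≡ 907^2 = 822649 ≡ 102 (mod 2021)
4^256 ≡ 102^2 = 10404 ≡ 299 (mod 2021)
4^512 ≡ 299^2 = 89401 ≡ 477 (mod 2021)
4^1024 ≡ 477^2 = 227529 ≡ 1177 (mod 2021)
2020 = 1024 + 512 + 256 + 128 + 64 + 32 + 4 in binary powers of 2.
So 4^2020 ≡ 1177 · 477 · 299 · 102 · 907 · 213 · 256 ≡ 385 (mod 2021).
Since 385 ≠ 1, base 4 is a Fermat witness: 2021 is composite.

385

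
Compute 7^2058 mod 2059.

1567

7^1 ≡ 7 (mod 2059)
7^2 ≡ 7^2 = 49 ≡ 49 (mod 2059)
7^4 ≡ 49^2 = 2401 ≡ 342 (mod 2059)
7^8 ≡ 342^2 = 116964 ≡ 1660 (mod 2059)
7^16 ≡ 1660^2 = 2755600 ≡ 658 (mod 2059)
7^32 ≡ 658^2 = 432964 ≡ 574 (mod 2059)
7^64 ≡ 574^2 = 329476 ≡ 36 (mod 2059)
7^128 ≡ 36^2 = 1296 ≡ 1296 (mod 2059)
7^256 ≡ 1296^2 = 1679616 ≡ 1531 (mod 2059)
7^512 ≡ 1531^2 = 2343961 ≡ 819 (mod 2059)
7^1024 ≡ 819^2 = 670761 ≡ 1586 (mod 2059)
7^2048 ≡ 1586^2 = 2515396 ≡ 1357 (mod 2059)
2058 = 2048 + 8 + 2 in binary powers of 2.
So 7^2058 ≡ 1357 · 1660 · 49 ≡ 1567 (mod 2059).
Since 1567 ≠ 1, base 7 is a Fermat witness: 2059 is composite.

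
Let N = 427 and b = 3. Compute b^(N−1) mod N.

3^1 ≡ 3 (mod 427)
3^2 ≡ 3^2 = 9 ≡ 9 (mod 427)
3^4 ≡ 9^2 = 81 ≡ 81 (mod 427)
3^8 ≡ 81^2 = 6561 ≡ 156 (mod 427)
3^16 ≡ 156^2 = 24336 ≡ 424 (mod 427)
3^32 ≡ 424^2 = 179776 ≡ 9 (mod 427)
3^64 ≡ 9^2 = 81 ≡ 81 (mod 427)
3^128 ≡ 81^2 = 6561 ≡ 156 (mod 427)
3^256 ≡ 156^2 = 24336 ≡ 424 (mod 427)
426 = 256 + 128 + 32 + 8 + 2 in binary powers of 2.
So 3^426 ≡ 424 · 156 · 9 · 156 · 9 ≡ 302 (mod 427).
Since 302 ≠ 1, base 3 is a Fermat witness: 427 is composite.

302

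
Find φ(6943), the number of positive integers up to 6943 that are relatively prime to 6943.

Factor: 6943 = 53 · 131.
φ(6943) = (53−1) · (131−1) = 52 · 130 = 6760.

6760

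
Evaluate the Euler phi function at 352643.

Factor: 352643 = 43 · 59 · 139.
φ(352643) = (43−1) · (59−1) · (139−1) = 42 · 58 · 138 = 336168.

336168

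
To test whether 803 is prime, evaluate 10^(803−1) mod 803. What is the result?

10^1 ≡ 10 (mod 803)
10^2 ≡ 10^2 = 100 ≡ 100 (mod 803)
10^4 ≡ 100^2 = 10000 ≡ 364 (mod 803)
10^8 ≡ 364^2 = 132496 ≡ 1 (mod 803)
10^16 ≡ 1^2 = 1 ≡ 1 (mod 803)
10^32 ≡ 1^2 = 1 ≡ 1 (mod 803)
10^64 ≡ 1^2 = 1 ≡ 1 (mod 803)
10^128 ≡ 1^2 = 1 ≡ 1 (mod 803)
10^256 ≡ 1^2 = 1 ≡ 1 (mod 803)
10^512 ≡ 1^2 = 1 ≡ 1 (mod 803)
802 = 512 + 256 + 32 + 2 in binary powers of 2.
So 10^802 ≡ 1 · 1 · 1 · 100 ≡ 100 (mod 803).
Since 100 ≠ 1, base 10 is a Fermat witness: 803 is composite.

100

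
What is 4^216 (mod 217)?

190

4^1 ≡ 4 (mod 217)
4^2 ≡ 4^2 = 16 ≡ 16 (mod 217)
4^4 ≡ 16^2 = 256 ≡ 39 (mod 217)
4^8 ≡ 39^2 = 1521 ≡ 2 (mod 217)
4^16 ≡ 2^2 = 4 ≡ 4 (mod 217)
4^32 ≡ 4^2 = 16 ≡ 16 (mod 217)
4^64 ≡ 16^2 = 256 ≡ 39 (mod 217)
4^128 ≡ 39^2 = 1521 ≡ 2 (mod 217)
216 = 128 + 64 + 16 + 8 in binary powers of 2.
So 4^216 ≡ 2 · 39 · 4 · 2 ≡ 190 (mod 217).
Since 190 ≠ 1, base 4 is a Fermat witness: 217 is composite.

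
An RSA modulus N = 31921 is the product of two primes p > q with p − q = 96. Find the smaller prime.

137

Since p = q + 96, we have 31921 = q(q + 96), so q² + 96q − 31921 = 0.
Discriminant: 96² + 4·31921 = 9216 + 127684 = 136900; √136900 = 370.
q = (−96 + 370)/2 = 137, and p = q + 96 = 233.
Check: 137 · 233 = 31921.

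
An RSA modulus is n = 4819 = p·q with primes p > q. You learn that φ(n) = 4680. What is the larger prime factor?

79

φ(n) = (p−1)(q−1) = n − (p+q) + 1, so p + q = 4819 − 4680 + 1 = 140.
p and q are the roots of t² − 140t + 4819 = 0.
Discriminant: 140² − 4·4819 = 19600 − 19276 = 324; √324 = 18.
q = (140 − 18)/2 = 61, p = (140 + 18)/2 = 79.
Check: 61 · 79 = 4819.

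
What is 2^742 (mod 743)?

2^1 ≡ 2 (mod 743)
2^2 ≡ 2^2 = 4 ≡ 4 (mod 743)
2^4 ≡ 4^2 = 16 ≡ 16 (mod 743)
2^8 ≡ 16^2 = 256 ≡ 256 (mod 743)
2^16 ≡ 256^2 = 65536 ≡ 152 (mod 743)
2^32 ≡ 152^2 = 23104 ≡ 71 (mod 743)
2^64 ≡ 71^2 = 5041 ≡ 583 (mod 743)
2^128 ≡ 583^2 = 339889 ≡ 338 (mod 743)
2^256 ≡ 338^2 = 114244 ≡ 565 (mod 743)
2^512 ≡ 565^2 = 319225 ≡ 478 (mod 743)
742 = 512 + 128 + 64 + 32 + 4 + 2 in binary powers of 2.
So 2^742 ≡ 478 · 338 · 583 · 71 · 16 · 4 ≡ 1 (mod 743).
Since the result is 1, base 2 gives no evidence that 743 is composite.

1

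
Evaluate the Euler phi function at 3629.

3420

Factor: 3629 = 19 · 191.
φ(3629) = (19−1) · (191−1) = 18 · 190 = 3420.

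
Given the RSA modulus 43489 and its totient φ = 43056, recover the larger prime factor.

277

φ(n) = (p−1)(q−1) = n − (p+q) + 1, so p + q = 43489 − 43056 + 1 = 434.
p and q are the roots of t² − 434t + 43489 = 0.
Discriminant: 434² − 4·43489 = 188356 − 173956 = 14400; √14400 = 120.
q = (434 − 120)/2 = 157, p = (434 + 120)/2 = 277.
Check: 157 · 277 = 43489.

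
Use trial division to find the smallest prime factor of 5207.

41

5207 is odd.
Digit sum 14, not divisible by 3.
Ends in 7: not divisible by 5.
7: 5207 = 7·743 + 6
11: 5207 = 11·473 + 4
13: 5207 = 13·400 + 7
17: 5207 = 17·306 + 5
19: 5207 = 19·274 + 1
23: 5207 = 23·226 + 9
29: 5207 = 29·179 + 16
31: 5207 = 31·167 + 30
37: 5207 = 37·140 + 27
41: 5207 = 41·127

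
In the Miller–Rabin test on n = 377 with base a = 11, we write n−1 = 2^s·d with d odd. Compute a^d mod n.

305

377 − 1 = 376 = 2^3 · 47, so d = 47.
11^1 ≡ 11 (mod 377)
11^2 ≡ 11^2 = 121 ≡ 121 (mod 377)
11^4 ≡ 121^2 = 14641 ≡ 315 (mod 377)
11^8 ≡ 315^2 = 99225 ≡ 74 (mod 377)
11^16 ≡ 74^2 = 5476 ≡ 198 (mod 377)
11^32 ≡ 198^2 = 39204 ≡ 373 (mod 377)
47 = 32 + 8 + 4 + 2 + 1 in binary powers of 2.
So 11^47 ≡ 373 · 74 · 315 · 121 · 11 ≡ 305 (mod 377).
Squaring chain: 305 → 283 → 165; never reaches −1, so base 11 is a Miller–Rabin witness that 377 is composite.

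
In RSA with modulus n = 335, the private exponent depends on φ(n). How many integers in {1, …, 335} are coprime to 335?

264

Factor: 335 = 5 · 67.
φ(335) = (5−1) · (67−1) = 4 · 66 = 264.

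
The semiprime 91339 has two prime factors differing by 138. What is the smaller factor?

241

Since p = q + 138, we have 91339 = q(q + 138), so q² + 138q − 91339 = 0.
Discriminant: 138² + 4·91339 = 19044 + 365356 = 384400; √384400 = 620.
q = (−138 + 620)/2 = 241, and p = q + 138 = 379.
Check: 241 · 379 = 91339.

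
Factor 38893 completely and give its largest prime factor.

38893 = 19 · 2047
2047 = 23 · 89
89 is prime.
So 38893 = 19 · 23 · 89; the largest prime factor is 89.

89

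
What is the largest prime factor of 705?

705 = 3 · 235
235 = 5 · 47
47 is prime.
So 705 = 3 · 5 · 47; the largest prime factor is 47.

47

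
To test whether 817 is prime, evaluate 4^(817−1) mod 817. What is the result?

600

4^1 ≡ 4 (mod 817)
4^2 ≡ 4^2 = 16 ≡ 16 (mod 817)
4^4 ≡ 16^2 = 256 ≡ 256 (mod 817)
4^8 ≡ 256^2 = 65536 ≡ 176 (mod 817)
4^16 ≡ 176^2 = 30976 ≡ 747 (mod 817)
4^32 ≡ 747^2 = 558009 ≡ 815 (mod 817)
4^64 ≡ 815^2 = 664225 ≡ 4 (mod 817)
4^128 ≡ 4^2 = 16 ≡ 16 (mod 817)
4^256 ≡ 16^2 = 256 ≡ 256 (mod 817)
4^512 ≡ 256^2 = 65536 ≡ 176 (mod 817)
816 = 512 + 256 + 32 + 16 in binary powers of 2.
So 4^816 ≡ 176 · 256 · 815 · 747 ≡ 600 (mod 817).
Since 600 ≠ 1, base 4 is a Fermat witness: 817 is composite.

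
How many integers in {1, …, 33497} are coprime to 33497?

30240

Factor: 33497 = 19 · 41 · 43.
φ(33497) = (19−1) · (41−1) · (43−1) = 18 · 40 · 42 = 30240.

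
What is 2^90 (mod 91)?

64

2^1 ≡ 2 (mod 91)
2^2 ≡ 2^2 = 4 ≡ 4 (mod 91)
2^4 ≡ 4^2 = 16 ≡ 16 (mod 91)
2^8 ≡ 16^2 = 256 ≡ 74 (mod 91)
2^16 ≡ 74^2 = 5476 ≡ 16 (mod 91)
2^32 ≡ 16^2 = 256 ≡ 74 (mod 91)
2^64 ≡ 74^2 = 5476 ≡ 16 (mod 91)
90 = 64 + 16 + 8 + 2 in binary powers of 2.
So 2^90 ≡ 16 · 16 · 74 · 4 ≡ 64 (mod 91).
Since 64 ≠ 1, base 2 is a Fermat witness: 91 is composite.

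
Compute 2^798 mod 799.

676

2^1 ≡ 2 (mod 799)
2^2 ≡ 2^2 = 4 ≡ 4 (mod 799)
2^4 ≡ 4^2 = 16 ≡ 16 (mod 799)
2^8 ≡ 16^2 = 256 ≡ 256 (mod 799)
2^16 ≡ 256^2 = 65536 ≡ 18 (mod 799)
2^32 ≡ 18^2 = 324 ≡ 324 (mod 799)
2^64 ≡ 324^2 = 104976 ≡ 307 (mod 799)
2^128 ≡ 307^2 = 94249 ≡ 766 (mod 799)
2^256 ≡ 766^2 = 586756 ≡ 290 (mod 799)
2^512 ≡ 290^2 = 84100 ≡ 205 (mod 799)
798 = 512 + 256 + 16 + 8 + 4 + 2 in binary powers of 2.
So 2^798 ≡ 205 · 290 · 18 · 256 · 16 · 4 ≡ 676 (mod 799).
Since 676 ≠ 1, base 2 is a Fermat witness: 799 is composite.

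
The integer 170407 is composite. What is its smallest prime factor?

23

170407 is odd.
Digit sum 19, not divisible by 3.
Ends in 7: not divisible by 5.
7: 170407 = 7·24343 + 6
11: 170407 = 11·15491 + 6
13: 170407 = 13·13108 + 3
17: 170407 = 17·10023 + 16
19: 170407 = 19·8968 + 15
23: 170407 = 23·7409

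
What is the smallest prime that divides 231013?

231013 is odd.
Digit sum 10, not divisible by 3.
Ends in 3: not divisible by 5.
7: 231013 = 7·33001 + 6
11: 231013 = 11·21001 + 2
13: 231013 = 13·17770 + 3
17: 231013 = 17·13589

17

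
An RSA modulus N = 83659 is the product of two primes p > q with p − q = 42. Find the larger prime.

Since p = q + 42, we have 83659 = q(q + 42), so q² + 42q − 83659 = 0.
Discriminant: 42² + 4·83659 = 1764 + 334636 = 336400; √336400 = 580.
q = (−42 + 580)/2 = 269, and p = q + 42 = 311.
Check: 269 · 311 = 83659.

311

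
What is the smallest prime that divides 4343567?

4343567 is odd.
Digit sum 32, not divisible by 3.
Ends in 7: not divisible by 5.
7: 4343567 = 7·620509 + 4
11: 4343567 = 11·394869 + 8
13: 4343567 = 13·334120 + 7
17: 4343567 = 17·255503 + 16
19: 4343567 = 19·228608 + 15
23: 4343567 = 23·188850 + 17
29: 4343567 = 29·149778 + 5
31: 4343567 = 31·140115 + 2
37: 4343567 = 37·117393 + 26
41: 4343567 = 41·105940 + 27
43: 4343567 = 43·101013 + 8
47: 4343567 = 47·92416 + 15
53: 4343567 = 53·81954 + 5
59: 4343567 = 59·73619 + 46
61: 4343567 = 61·71206 + 1
67: 4343567 = 67·64829 + 24
71: 4343567 = 71·61177

71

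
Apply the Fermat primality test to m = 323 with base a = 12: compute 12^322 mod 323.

178

12^1 ≡ 12 (mod 323)
12^2 ≡ 12^2 = 144 ≡ 144 (mod 323)
12^4 ≡ 144^2 = 20736 ≡ 64 (mod 323)
12^8 ≡ 64^2 = 4096 ≡ 220 (mod 323)
12^16 ≡ 220^2 = 48400 ≡ 273 (mod 323)
12^32 ≡ 273^2 = 74529 ≡ 239 (mod 323)
12^64 ≡ 239^2 = 57121 ≡ 273 (mod 323)
12^128 ≡ 273^2 = 74529 ≡ 239 (mod 323)
12^256 ≡ 239^2 = 57121 ≡ 273 (mod 323)
322 = 256 + 64 + 2 in binary powers of 2.
So 12^322 ≡ 273 · 273 · 144 ≡ 178 (mod 323).
Since 178 ≠ 1, base 12 is a Fermat witness: 323 is composite.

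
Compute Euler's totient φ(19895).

Factor: 19895 = 5 · 23 · 173.
φ(19895) = (5−1) · (23−1) · (173−1) = 4 · 22 · 172 = 15136.

15136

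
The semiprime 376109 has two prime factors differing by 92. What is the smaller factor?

Since p = q + 92, we have 376109 = q(q + 92), so q² + 92q − 376109 = 0.
Discriminant: 92² + 4·376109 = 8464 + 1504436 = 1512900; √1512900 = 1230.
q = (−92 + 1230)/2 = 569, and p = q + 92 = 661.
Check: 569 · 661 = 376109.

569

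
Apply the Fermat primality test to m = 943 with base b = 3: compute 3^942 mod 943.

278

3^1 ≡ 3 (mod 943)
3^2 ≡ 3^2 = 9 ≡ 9 (mod 943)
3^4 ≡ 9^2 = 81 ≡ 81 (mod 943)
3^8 ≡ 81^2 = 6561 ≡ 903 (mod 943)
3^16 ≡ 903^2 = 815409 ≡ 657 (mod 943)
3^32 ≡ 657^2 = 431649 ≡ 698 (mod 943)
3^64 ≡ 698^2 = 487204 ≡ 616 (mod 943)
3^128 ≡ 616^2 = 379456 ≡ 370 (mod 943)
3^256 ≡ 370^2 = 136900 ≡ 165 (mod 943)
3^512 ≡ 165^2 = 27225 ≡ 821 (mod 943)
942 = 512 + 256 + 128 + 32 + 8 + 4 + 2 in binary powers of 2.
So 3^942 ≡ 821 · 165 · 370 · 698 · 903 · 81 · 9 ≡ 278 (mod 943).
Since 278 ≠ 1, base 3 is a Fermat witness: 943 is composite.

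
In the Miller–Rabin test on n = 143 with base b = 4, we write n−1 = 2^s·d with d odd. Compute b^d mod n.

114

143 − 1 = 142 = 2^1 · 71, so d = 71.
4^1 ≡ 4 (mod 143)
4^2 ≡ 4^2 = 16 ≡ 16 (mod 143)
4^4 ≡ 16^2 = 256 ≡ 113 (mod 143)
4^8 ≡ 113^2 = 12769 ≡ 42 (mod 143)
4^16 ≡ 42^2 = 1764 ≡ 48 (mod 143)
4^32 ≡ 48^2 = 2304 ≡ 16 (mod 143)
4^64 ≡ 16^2 = 256 ≡ 113 (mod 143)
71 = 64 + 4 + 2 + 1 in binary powers of 2.
So 4^71 ≡ 113 · 113 · 16 · 4 ≡ 114 (mod 143).
Squaring chain: 114; never reaches −1, so base 4 is a Miller–Rabin witness that 143 is composite.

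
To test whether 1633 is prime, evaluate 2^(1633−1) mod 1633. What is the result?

2^1 ≡ 2 (mod 1633)
2^2 ≡ 2^2 = 4 ≡ 4 (mod 1633)
2^4 ≡ 4^2 = 16 ≡ 16 (mod 1633)
2^8 ≡ 16^2 = 256 ≡ 256 (mod 1633)
2^16 ≡ 256^2 = 65536 ≡ 216 (mod 1633)
2^32 ≡ 216^2 = 46656 ≡ 932 (mod 1633)
2^64 ≡ 932^2 = 868624 ≡ 1501 (mod 1633)
2^128 ≡ 1501^2 = 2253001 ≡ 1094 (mod 1633)
2^256 ≡ 1094^2 = 1196836 ≡ 1480 (mod 1633)
2^512 ≡ 1480^2 = 2190400 ≡ 547 (mod 1633)
2^1024 ≡ 547^2 = 299209 ≡ 370 (mod 1633)
1632 = 1024 + 512 + 64 + 32 in binary powers of 2.
So 2^1632 ≡ 370 · 547 · 1501 · 932 ≡ 476 (mod 1633).
Since 476 ≠ 1, base 2 is a Fermat witness: 1633 is composite.

476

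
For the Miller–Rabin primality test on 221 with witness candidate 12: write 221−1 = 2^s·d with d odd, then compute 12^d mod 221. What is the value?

221 − 1 = 220 = 2^2 · 55, so d = 55.
12^1 ≡ 12 (mod 221)
12^2 ≡ 12^2 = 144 ≡ 144 (mod 221)
12^4 ≡ 144^2 = 20736 ≡ 183 (mod 221)
12^8 ≡ 183^2 = 33489 ≡ 118 (mod 221)
12^16 ≡ 118^2 = 13924 ≡ 1 (mod 221)
12^32 ≡ 1^2 = 1 ≡ 1 (mod 221)
55 = 32 + 16 + 4 + 2 + 1 in binary powers of 2.
So 12^55 ≡ 1 · 1 · 183 · 144 · 12 ≡ 194 (mod 221).
Squaring chain: 194 → 66; never reaches −1, so base 12 is a Miller–Rabin witness that 221 is composite.

194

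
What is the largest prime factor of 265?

265 = 5 · 53
53 is prime.
So 265 = 5 · 53; the largest prime factor is 53.

53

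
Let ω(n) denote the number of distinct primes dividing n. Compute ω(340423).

340423 = 19^2 · 943
943 = 23 · 41
340423 = 19^2 · 23 · 41, which has 3 distinct prime factors.

3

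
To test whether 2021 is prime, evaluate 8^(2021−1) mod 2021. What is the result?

8^1 ≡ 8 (mod 2021)
8^2 ≡ 8^2 = 64 ≡ 64 (mod 2021)
8^4 ≡ 64^2 = 4096 ≡ 54 (mod 2021)
8^8 ≡ 54^2 = 2916 ≡ 895 (mod 2021)
8^16 ≡ 895^2 = 801025 ≡ 709 (mod 2021)
8^32 ≡ 709^2 = 502681 ≡ 1473 (mod 2021)
8^64 ≡ 1473^2 = 2169729 ≡ 1196 (mod 2021)
8^128 ≡ 1196^2 = 1430416 ≡ 1569 (mod 2021)
8^256 ≡ 1569^2 = 2461761 ≡ 183 (mod 2021)
8^512 ≡ 183^2 = 33489 ≡ 1153 (mod 2021)
8^1024 ≡ 1153^2 = 1329409 ≡ 1612 (mod 2021)
2020 = 1024 + 512 + 256 + 128 + 64 + 32 + 4 in binary powers of 2.
So 8^2020 ≡ 1612 · 1153 · 183 · 1569 · 1196 · 1473 · 54 ≡ 1860 (mod 2021).
Since 1860 ≠ 1, base 8 is a Fermat witness: 2021 is composite.

1860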